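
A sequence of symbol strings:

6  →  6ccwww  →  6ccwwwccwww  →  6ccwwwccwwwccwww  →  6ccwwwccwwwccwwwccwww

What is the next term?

Each term is the previous one with ccwww appended.
Applying this once more to 6ccwwwccwwwccwwwccwww:

6ccwwwccwwwccwwwccwwwccwww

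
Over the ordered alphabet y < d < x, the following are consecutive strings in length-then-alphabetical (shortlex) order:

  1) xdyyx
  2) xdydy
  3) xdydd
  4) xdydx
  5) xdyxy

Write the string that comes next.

xdyxd

Treat xdyxy as a base-3 numeral over the given alphabet and add one, carrying through any trailing x's.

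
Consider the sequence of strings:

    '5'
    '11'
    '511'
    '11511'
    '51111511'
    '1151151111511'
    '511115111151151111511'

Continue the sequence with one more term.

1151151111511511115111151151111511

Each term (from the third on) is the two preceding terms concatenated in order: term 3 = 5·11 = 511.
The next term joins 1151151111511 and 511115111151151111511.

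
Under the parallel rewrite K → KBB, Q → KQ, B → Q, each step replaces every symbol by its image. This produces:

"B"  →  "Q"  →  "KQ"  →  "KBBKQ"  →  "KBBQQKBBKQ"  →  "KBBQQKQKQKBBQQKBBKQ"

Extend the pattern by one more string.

φ(KBBQQKQKQKBBQQKBBKQ) expands symbol-by-symbol to KBB Q Q KQ KQ KBB KQ KBB KQ KBB Q Q KQ KQ KBB Q Q KBB KQ; joining the 19 pieces gives the next term.

KBBQQKQKQKBBKQKBBKQKBBQQKQKQKBBQQKBBKQ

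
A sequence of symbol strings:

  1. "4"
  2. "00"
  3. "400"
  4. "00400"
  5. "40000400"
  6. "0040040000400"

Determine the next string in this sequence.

From term 3 onward, concatenate the second-to-last term with the last: 4·00 = 400, 00·400 = 00400, …
The next term joins 40000400 and 0040040000400.

400004000040040000400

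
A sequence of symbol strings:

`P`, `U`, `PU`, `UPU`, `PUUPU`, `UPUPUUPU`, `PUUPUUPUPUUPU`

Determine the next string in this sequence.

From term 3 onward, concatenate the second-to-last term with the last: P·U = PU, U·PU = UPU, …
Continuing: UPUPUUPU · PUUPUUPUPUUPU gives term 8.

UPUPUUPUPUUPUUPUPUUPU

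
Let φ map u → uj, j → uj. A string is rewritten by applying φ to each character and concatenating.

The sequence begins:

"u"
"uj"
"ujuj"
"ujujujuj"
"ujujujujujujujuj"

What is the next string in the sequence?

Rewriting the 16 symbols of ujujujujujujujuj one by one yields uj uj uj uj uj uj uj uj uj uj uj uj uj uj uj uj; concatenated:

ujujujujujujujujujujujujujujujuj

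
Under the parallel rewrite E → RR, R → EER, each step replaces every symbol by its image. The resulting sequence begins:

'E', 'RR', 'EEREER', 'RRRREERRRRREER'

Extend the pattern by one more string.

EEREEREEREERRRRREEREEREEREEREERRRRREER

Replace each of the 14 characters of RRRREERRRRREER in place — EER EER EER EER RR RR EER EER EER EER EER RR RR EER — and concatenate.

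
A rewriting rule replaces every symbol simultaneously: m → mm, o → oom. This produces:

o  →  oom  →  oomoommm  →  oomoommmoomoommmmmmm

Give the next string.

Replace each of the 20 characters of oomoommmoomoommmmmmm in place — oom oom mm oom oom mm mm mm oom oom mm oom oom mm mm mm mm mm mm mm — and concatenate.

oomoommmoomoommmmmmmoomoommmoomoommmmmmmmmmmmmmm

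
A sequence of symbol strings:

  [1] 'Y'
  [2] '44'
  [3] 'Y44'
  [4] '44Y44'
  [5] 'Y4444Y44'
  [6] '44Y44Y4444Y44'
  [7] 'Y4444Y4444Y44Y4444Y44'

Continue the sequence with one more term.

44Y44Y4444Y44Y4444Y4444Y44Y4444Y44

From term 3 onward, concatenate the second-to-last term with the last: Y·44 = Y44, 44·Y44 = 44Y44, …
Continuing: 44Y44Y4444Y44 · Y4444Y4444Y44Y4444Y44 gives term 8.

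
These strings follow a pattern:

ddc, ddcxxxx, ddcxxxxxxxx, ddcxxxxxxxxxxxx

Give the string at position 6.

ddcxxxxxxxxxxxxxxxxxxxx

Each term is the previous one with xxxx appended.
From ddcxxxxxxxxxxxx, 2 further steps: ddcxxxxxxxxxxxx → ddcxxxxxxxxxxxxxxxx → (answer).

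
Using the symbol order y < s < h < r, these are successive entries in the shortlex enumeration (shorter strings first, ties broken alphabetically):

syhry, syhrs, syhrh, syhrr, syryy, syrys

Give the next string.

syryh

Treat syrys as a base-4 numeral over the given alphabet and add one, carrying through any trailing r's.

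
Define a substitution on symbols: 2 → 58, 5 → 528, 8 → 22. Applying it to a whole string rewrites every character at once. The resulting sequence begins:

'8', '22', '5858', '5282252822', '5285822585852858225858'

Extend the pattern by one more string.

5285822528225858528225282252858225282258585282252822

Replace each of the 22 characters of 5285822585852858225858 in place — 528 58 22 528 22 58 58 528 22 528 22 528 58 22 528 22 58 58 528 22 528 22 — and concatenate.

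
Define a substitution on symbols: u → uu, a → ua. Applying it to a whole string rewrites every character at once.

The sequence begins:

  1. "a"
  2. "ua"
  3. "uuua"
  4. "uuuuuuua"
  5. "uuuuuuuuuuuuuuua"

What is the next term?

uuuuuuuuuuuuuuuuuuuuuuuuuuuuuuua

Applying the rule to each of the 16 symbols of uuuuuuuuuuuuuuua gives the pieces uu uu uu uu uu uu uu uu uu uu uu uu uu uu uu ua, which concatenate to the answer.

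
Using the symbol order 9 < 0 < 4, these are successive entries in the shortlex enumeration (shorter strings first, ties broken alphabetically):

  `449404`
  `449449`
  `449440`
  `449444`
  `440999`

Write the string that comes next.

The successor of 440999 increments the rightmost position that isn't already 4 and resets every position after it to 9.

440990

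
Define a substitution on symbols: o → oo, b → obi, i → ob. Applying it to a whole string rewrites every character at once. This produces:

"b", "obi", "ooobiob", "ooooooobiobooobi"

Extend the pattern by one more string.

Rewriting the 16 symbols of ooooooobiobooobi one by one yields oo oo oo oo oo oo oo obi ob oo obi oo oo oo obi ob; concatenated:

ooooooooooooooobiobooobiooooooobiob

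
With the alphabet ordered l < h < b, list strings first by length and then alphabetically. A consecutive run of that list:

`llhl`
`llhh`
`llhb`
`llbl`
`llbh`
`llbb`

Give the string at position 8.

lhlh

Continuing the enumeration 2 steps past llbb: llbb → lhll → (answer).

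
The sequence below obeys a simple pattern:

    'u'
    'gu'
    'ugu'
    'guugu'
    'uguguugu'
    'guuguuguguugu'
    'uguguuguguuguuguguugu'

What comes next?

guuguuguguuguuguguuguguuguuguguugu

From term 3 onward, concatenate the second-to-last term with the last: u·gu = ugu, gu·ugu = guugu, …
Continuing: guuguuguguugu · uguguuguguuguuguguugu gives term 8.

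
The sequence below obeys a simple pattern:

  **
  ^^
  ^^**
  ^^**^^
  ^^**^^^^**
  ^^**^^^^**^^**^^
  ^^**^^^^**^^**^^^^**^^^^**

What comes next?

^^**^^^^**^^**^^^^**^^^^**^^**^^^^**^^**^^

From term 3 onward, concatenate the last term with the second-to-last: ^^·** = ^^**, ^^**·^^ = ^^**^^, …
The next term joins ^^**^^^^**^^**^^^^**^^^^** and ^^**^^^^**^^**^^.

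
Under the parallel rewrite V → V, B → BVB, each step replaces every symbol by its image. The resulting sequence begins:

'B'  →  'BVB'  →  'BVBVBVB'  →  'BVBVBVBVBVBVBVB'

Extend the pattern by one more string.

BVBVBVBVBVBVBVBVBVBVBVBVBVBVBVB

φ(BVBVBVBVBVBVBVB) expands symbol-by-symbol to BVB V BVB V BVB V BVB V BVB V BVB V BVB V BVB; joining the 15 pieces gives the next term.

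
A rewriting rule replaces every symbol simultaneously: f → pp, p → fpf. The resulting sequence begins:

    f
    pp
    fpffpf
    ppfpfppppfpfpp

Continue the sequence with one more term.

φ(ppfpfppppfpfpp) expands symbol-by-symbol to fpf fpf pp fpf pp fpf fpf fpf fpf pp fpf pp fpf fpf; joining the 14 pieces gives the next term.

fpffpfppfpfppfpffpffpffpfppfpfppfpffpf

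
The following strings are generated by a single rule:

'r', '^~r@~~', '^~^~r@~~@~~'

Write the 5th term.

Each term wraps the previous one in ^~ on the left and @~~ on the right.
From ^~^~r@~~@~~, 2 further steps: ^~^~r@~~@~~ → ^~^~^~r@~~@~~@~~ → (answer).

^~^~^~^~r@~~@~~@~~@~~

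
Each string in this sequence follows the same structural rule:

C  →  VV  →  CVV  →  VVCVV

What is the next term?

CVVVVCVV

Each term (from the third on) is the two preceding terms concatenated in order: term 3 = C·VV = CVV.
So term 5 is CVV·VVCVV.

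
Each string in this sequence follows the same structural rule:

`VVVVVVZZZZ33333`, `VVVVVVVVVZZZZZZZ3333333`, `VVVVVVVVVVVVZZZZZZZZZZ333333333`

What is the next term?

VVVVVVVVVVVVVVVZZZZZZZZZZZZZ33333333333

Reading off run lengths: V runs 6, 9, 12; Z runs 4, 7, 10; 3 runs 5, 7, 9 — each is linear in n (n = 1, 2, …).
At n = 4 the blocks have lengths 15, 13, 11.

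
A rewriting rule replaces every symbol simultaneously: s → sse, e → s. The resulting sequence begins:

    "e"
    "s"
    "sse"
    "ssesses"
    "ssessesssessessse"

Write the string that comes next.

Replace each of the 17 characters of ssessesssessessse in place — sse sse s sse sse s sse sse sse s sse sse s sse sse sse s — and concatenate.

ssessesssessesssessessesssessesssessesses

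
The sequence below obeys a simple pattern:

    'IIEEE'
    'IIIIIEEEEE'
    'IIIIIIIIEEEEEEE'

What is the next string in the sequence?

Term n consists of 3n-1 I's, followed by 2n+1 E's (n = 1, 2, …).
Setting n = 4 gives 11, 9 characters in each block.

IIIIIIIIIIIEEEEEEEEE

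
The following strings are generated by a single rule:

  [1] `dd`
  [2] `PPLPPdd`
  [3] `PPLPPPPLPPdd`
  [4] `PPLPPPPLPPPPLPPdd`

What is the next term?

PPLPPPPLPPPPLPPPPLPPdd

Every step adds PPLPP at the front: s(k+1) = PPLPP·s(k).
So the next term is PPLPP·PPLPPPPLPPPPLPPdd.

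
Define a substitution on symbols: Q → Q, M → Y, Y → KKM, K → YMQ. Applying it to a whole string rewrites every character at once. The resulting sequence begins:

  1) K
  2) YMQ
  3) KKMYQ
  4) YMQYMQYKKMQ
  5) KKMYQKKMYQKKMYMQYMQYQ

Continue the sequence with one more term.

Replace each of the 21 characters of KKMYQKKMYQKKMYMQYMQYQ in place — YMQ YMQ Y KKM Q YMQ YMQ Y KKM Q YMQ YMQ Y KKM Y Q KKM Y Q KKM Q — and concatenate.

YMQYMQYKKMQYMQYMQYKKMQYMQYMQYKKMYQKKMYQKKMQ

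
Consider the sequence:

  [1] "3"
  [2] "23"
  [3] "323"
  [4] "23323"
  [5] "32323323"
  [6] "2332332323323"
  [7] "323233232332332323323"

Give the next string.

Each term (from the third on) is the two preceding terms concatenated in order: term 3 = 3·23 = 323.
The next term joins 2332332323323 and 323233232332332323323.

2332332323323323233232332332323323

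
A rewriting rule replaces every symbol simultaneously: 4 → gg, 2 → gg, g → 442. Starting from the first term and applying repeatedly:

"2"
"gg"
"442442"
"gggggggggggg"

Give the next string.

Rewriting each symbol of gggggggggggg: g→442, g→442, g→442, g→442, g→442, g→442, g→442, g→442, g→442, g→442, g→442, g→442, which concatenates to 442 442 442 442 442 442 442 442 442 442 442 442.

442442442442442442442442442442442442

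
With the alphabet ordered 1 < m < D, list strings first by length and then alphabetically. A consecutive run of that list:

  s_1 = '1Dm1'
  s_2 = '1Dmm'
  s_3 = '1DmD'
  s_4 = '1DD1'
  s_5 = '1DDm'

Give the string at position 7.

Stepping forward 2 times from 1DDm: 1DDm → 1DDD, then the target.

m111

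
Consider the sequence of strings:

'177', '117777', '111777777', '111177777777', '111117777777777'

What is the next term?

The n-th term is n 1's then 2n 7's (n = 1, 2, …).
Setting n = 6 gives 6, 12 characters in each block.

111111777777777777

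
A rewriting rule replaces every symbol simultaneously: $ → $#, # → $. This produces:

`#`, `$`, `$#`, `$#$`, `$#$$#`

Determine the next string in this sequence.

$#$$#$#$

Expanding $#$$#: $→$#, #→$, $→$#, $→$#, #→$. Concatenated: $# $ $# $# $.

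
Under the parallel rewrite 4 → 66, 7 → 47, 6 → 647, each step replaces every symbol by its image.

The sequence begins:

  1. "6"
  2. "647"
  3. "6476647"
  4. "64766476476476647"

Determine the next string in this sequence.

Rewriting the 17 symbols of 64766476476476647 one by one yields 647 66 47 647 647 66 47 647 66 47 647 66 47 647 647 66 47; concatenated:

64766476476476647647664764766476476476647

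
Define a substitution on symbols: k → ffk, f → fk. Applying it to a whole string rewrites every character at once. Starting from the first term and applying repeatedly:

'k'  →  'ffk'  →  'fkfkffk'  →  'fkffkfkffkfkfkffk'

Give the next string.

φ(fkffkfkffkfkfkffk) expands symbol-by-symbol to fk ffk fk fk ffk fk ffk fk fk ffk fk ffk fk ffk fk fk ffk; joining the 17 pieces gives the next term.

fkffkfkfkffkfkffkfkfkffkfkffkfkffkfkfkffk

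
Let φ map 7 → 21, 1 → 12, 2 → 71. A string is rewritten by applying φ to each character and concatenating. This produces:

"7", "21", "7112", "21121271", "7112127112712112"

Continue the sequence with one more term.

Replace each of the 16 characters of 7112127112712112 in place — 21 12 12 71 12 71 21 12 12 71 21 12 71 12 12 71 — and concatenate.

21121271127121121271211271121271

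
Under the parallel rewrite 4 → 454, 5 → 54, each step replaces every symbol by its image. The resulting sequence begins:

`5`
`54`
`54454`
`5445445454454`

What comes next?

5445445454454454544545445445454454

Applying the rule to each of the 13 symbols of 5445445454454 gives the pieces 54 454 454 54 454 454 54 454 54 454 454 54 454, which concatenate to the answer.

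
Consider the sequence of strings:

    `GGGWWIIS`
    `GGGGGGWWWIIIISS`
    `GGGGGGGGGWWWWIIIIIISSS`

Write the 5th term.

Each string has the form G^{3n} W^{n+1} I^{2n} S^{n} (n = 1, 2, …).
At n = 5 the blocks have lengths 15, 6, 10, 5.

GGGGGGGGGGGGGGGWWWWWWIIIIIIIIIISSSSS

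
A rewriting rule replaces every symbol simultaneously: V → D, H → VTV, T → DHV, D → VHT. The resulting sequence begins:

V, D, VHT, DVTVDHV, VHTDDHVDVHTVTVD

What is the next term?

DVTVDHVVHTVHTVTVDVHTDVTVDHVDDHVDVHT

φ(VHTDDHVDVHTVTVD) expands symbol-by-symbol to D VTV DHV VHT VHT VTV D VHT D VTV DHV D DHV D VHT; joining the 15 pieces gives the next term.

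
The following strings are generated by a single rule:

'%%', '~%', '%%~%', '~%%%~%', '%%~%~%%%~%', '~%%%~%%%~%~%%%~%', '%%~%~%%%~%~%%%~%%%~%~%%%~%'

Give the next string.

~%%%~%%%~%~%%%~%%%~%~%%%~%~%%%~%%%~%~%%%~%

This is a Fibonacci-style word recurrence s(k) = s(k−2)·s(k−1): e.g. %%·~% = %%~%.
So term 8 is ~%%%~%%%~%~%%%~%·%%~%~%%%~%~%%%~%%%~%~%%%~%.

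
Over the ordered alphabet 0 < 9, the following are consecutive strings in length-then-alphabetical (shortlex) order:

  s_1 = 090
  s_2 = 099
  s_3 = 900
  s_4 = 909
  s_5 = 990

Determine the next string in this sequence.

Find the rightmost character of 990 below 9, bump it to the next letter, and reset everything to its right to 0.

999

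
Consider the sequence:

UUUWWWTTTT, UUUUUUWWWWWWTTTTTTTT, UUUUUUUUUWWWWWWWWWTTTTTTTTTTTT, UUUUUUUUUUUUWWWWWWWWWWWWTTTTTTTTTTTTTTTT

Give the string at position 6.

UUUUUUUUUUUUUUUUUUWWWWWWWWWWWWWWWWWWTTTTTTTTTTTTTTTTTTTTTTTT

Reading off run lengths: U runs 3, 6, 9, 12; W runs 3, 6, 9, 12; T runs 4, 8, 12, 16 — each is linear in n (n = 1, 2, …).
At n = 6 the blocks have lengths 18, 18, 24.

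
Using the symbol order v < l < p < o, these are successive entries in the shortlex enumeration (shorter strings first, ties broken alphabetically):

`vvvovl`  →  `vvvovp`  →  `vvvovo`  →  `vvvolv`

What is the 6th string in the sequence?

Continuing the enumeration 2 steps past vvvolv: vvvolv → vvvoll → (answer).

vvvolp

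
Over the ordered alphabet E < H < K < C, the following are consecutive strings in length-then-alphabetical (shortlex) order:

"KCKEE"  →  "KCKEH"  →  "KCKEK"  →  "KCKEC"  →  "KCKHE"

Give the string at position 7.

Advancing 2 positions from KCKHE through KCKHE → KCKHH reaches term 7.

KCKHK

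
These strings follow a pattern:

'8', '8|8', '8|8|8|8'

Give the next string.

Each string is two copies of the previous one joined by '|'.
Doubling 8|8|8|8 with '|' between the halves:

8|8|8|8|8|8|8|8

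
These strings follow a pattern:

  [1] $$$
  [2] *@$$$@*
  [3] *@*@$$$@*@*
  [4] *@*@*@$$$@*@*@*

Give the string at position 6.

s(k+1) = *@·s(k)·@*, so each term gains *@ as a prefix and @* as a suffix.
From *@*@*@$$$@*@*@*, 2 further steps: *@*@*@$$$@*@*@* → *@*@*@*@$$$@*@*@*@* → (answer).

*@*@*@*@*@$$$@*@*@*@*@*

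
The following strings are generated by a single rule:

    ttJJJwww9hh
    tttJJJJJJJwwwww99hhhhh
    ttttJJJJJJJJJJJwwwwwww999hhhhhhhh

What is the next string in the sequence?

Each string has the form t^{n+1} J^{4n-1} w^{2n+1} 9^{n} h^{3n-1} (n = 1, 2, …).
At n = 4 the blocks have lengths 5, 15, 9, 4, 11.

tttttJJJJJJJJJJJJJJJwwwwwwwww9999hhhhhhhhhhh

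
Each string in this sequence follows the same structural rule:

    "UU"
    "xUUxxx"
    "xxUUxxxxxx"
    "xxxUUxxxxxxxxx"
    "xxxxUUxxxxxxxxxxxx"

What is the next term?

Every step adds x to the front and xxx to the end of the previous string.
One more step from xxxxUUxxxxxxxxxxxx gives the answer.

xxxxxUUxxxxxxxxxxxxxxx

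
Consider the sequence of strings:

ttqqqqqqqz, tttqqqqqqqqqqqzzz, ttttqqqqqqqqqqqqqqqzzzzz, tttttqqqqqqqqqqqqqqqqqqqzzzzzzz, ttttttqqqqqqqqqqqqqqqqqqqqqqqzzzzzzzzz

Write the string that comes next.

Reading off run lengths: t runs 2, 3, 4, 5, 6; q runs 7, 11, 15, 19, 23; z runs 1, 3, 5, 7, 9 — each is linear in n (n = 1, 2, …).
Setting n = 6 gives 7, 27, 11 characters in each block.

tttttttqqqqqqqqqqqqqqqqqqqqqqqqqqqzzzzzzzzzzz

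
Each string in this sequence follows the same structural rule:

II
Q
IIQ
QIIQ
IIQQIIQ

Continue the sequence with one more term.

Each term (from the third on) is the two preceding terms concatenated in order: term 3 = II·Q = IIQ.
Continuing: QIIQ · IIQQIIQ gives term 6.

QIIQIIQQIIQ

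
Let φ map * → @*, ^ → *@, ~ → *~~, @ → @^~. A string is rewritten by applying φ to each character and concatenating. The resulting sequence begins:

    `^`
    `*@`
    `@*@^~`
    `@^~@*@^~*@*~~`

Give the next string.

Replace each of the 13 characters of @^~@*@^~*@*~~ in place — @^~ *@ *~~ @^~ @* @^~ *@ *~~ @* @^~ @* *~~ *~~ — and concatenate.

@^~*@*~~@^~@*@^~*@*~~@*@^~@**~~*~~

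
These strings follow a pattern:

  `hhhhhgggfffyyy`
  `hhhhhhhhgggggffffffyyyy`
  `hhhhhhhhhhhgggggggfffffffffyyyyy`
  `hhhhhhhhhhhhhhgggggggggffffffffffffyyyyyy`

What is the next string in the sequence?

hhhhhhhhhhhhhhhhhgggggggggggfffffffffffffffyyyyyyy

Reading off run lengths: h runs 5, 8, 11, 14; g runs 3, 5, 7, 9; f runs 3, 6, 9, 12; y runs 3, 4, 5, 6 — each is linear in n (n = 1, 2, …).
Setting n = 5 gives 17, 11, 15, 7 characters in each block.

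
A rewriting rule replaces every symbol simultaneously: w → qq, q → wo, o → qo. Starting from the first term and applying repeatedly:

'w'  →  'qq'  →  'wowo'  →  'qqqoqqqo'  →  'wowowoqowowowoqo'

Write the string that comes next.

φ(wowowoqowowowoqo) expands symbol-by-symbol to qq qo qq qo qq qo wo qo qq qo qq qo qq qo wo qo; joining the 16 pieces gives the next term.

qqqoqqqoqqqowoqoqqqoqqqoqqqowoqo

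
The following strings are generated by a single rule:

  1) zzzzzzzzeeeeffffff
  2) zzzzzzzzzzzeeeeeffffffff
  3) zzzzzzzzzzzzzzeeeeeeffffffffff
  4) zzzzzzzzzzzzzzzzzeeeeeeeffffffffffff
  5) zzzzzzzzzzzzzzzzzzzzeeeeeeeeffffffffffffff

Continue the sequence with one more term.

The n-th term is 3n-1 z's then n+1 e's then 2n f's, where the shown terms are n = 3, 4, 5, 6, 7.
Setting n = 8 gives 23, 9, 16 characters in each block.

zzzzzzzzzzzzzzzzzzzzzzzeeeeeeeeeffffffffffffffff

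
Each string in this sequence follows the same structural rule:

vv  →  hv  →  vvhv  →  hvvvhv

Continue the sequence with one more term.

From term 3 onward, concatenate the second-to-last term with the last: vv·hv = vvhv, hv·vvhv = hvvvhv, …
So term 5 is vvhv·hvvvhv.

vvhvhvvvhv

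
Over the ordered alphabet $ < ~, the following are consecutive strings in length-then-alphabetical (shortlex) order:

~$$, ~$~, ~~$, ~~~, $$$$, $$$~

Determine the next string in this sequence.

Find the rightmost character of $$$~ below ~, bump it to the next letter, and reset everything to its right to $.

$$~$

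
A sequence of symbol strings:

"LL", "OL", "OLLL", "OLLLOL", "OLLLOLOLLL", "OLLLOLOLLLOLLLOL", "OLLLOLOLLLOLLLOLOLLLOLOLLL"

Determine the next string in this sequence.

OLLLOLOLLLOLLLOLOLLLOLOLLLOLLLOLOLLLOLLLOL

This is a Fibonacci-style word recurrence s(k) = s(k−1)·s(k−2): e.g. OL·LL = OLLL.
Continuing: OLLLOLOLLLOLLLOLOLLLOLOLLL · OLLLOLOLLLOLLLOL gives term 8.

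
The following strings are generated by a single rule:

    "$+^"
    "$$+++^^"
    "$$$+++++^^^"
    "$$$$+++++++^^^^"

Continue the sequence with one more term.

Reading off run lengths: $ runs 1, 2, 3, 4; + runs 1, 3, 5, 7; ^ runs 1, 2, 3, 4 — each is linear in n (n = 1, 2, …).
For the next term, n = 5, so the run lengths are 5, 9, 5.

$$$$$+++++++++^^^^^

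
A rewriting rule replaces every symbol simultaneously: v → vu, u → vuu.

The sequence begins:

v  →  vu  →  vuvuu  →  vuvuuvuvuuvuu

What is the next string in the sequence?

vuvuuvuvuuvuuvuvuuvuvuuvuuvuvuuvuu

φ(vuvuuvuvuuvuu) expands symbol-by-symbol to vu vuu vu vuu vuu vu vuu vu vuu vuu vu vuu vuu; joining the 13 pieces gives the next term.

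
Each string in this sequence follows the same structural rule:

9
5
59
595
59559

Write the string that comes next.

From term 3 onward, concatenate the last term with the second-to-last: 5·9 = 59, 59·5 = 595, …
The next term joins 59559 and 595.

59559595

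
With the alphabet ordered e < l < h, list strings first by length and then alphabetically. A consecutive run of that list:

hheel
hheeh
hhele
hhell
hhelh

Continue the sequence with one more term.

Find the rightmost character of hhelh below h, bump it to the next letter, and reset everything to its right to e.

hhehe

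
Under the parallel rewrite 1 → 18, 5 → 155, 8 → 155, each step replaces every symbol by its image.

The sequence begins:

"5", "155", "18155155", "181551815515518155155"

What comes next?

1815518155155181551815515518155155181551815515518155155

φ(181551815515518155155) expands symbol-by-symbol to 18 155 18 155 155 18 155 18 155 155 18 155 155 18 155 18 155 155 18 155 155; joining the 21 pieces gives the next term.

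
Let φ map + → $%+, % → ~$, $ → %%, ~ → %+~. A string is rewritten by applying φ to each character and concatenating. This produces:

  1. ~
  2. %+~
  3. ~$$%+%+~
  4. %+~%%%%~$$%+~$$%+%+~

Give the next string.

φ(%+~%%%%~$$%+~$$%+%+~) expands symbol-by-symbol to ~$ $%+ %+~ ~$ ~$ ~$ ~$ %+~ %% %% ~$ $%+ %+~ %% %% ~$ $%+ ~$ $%+ %+~; joining the 20 pieces gives the next term.

~$$%+%+~~$~$~$~$%+~%%%%~$$%+%+~%%%%~$$%+~$$%+%+~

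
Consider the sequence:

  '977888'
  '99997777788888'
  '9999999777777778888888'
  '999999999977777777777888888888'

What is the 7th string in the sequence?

Each string has the form 9^{3n-2} 7^{3n-1} 8^{2n+1} (n = 1, 2, …).
For term 7, n = 7, so the run lengths are 19, 20, 15.

999999999999999999977777777777777777777888888888888888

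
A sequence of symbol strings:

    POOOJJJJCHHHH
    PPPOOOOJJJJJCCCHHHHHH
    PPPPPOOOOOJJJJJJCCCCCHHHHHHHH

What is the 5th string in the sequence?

PPPPPPPPPOOOOOOOJJJJJJJJCCCCCCCCCHHHHHHHHHHHH

Each string has the form P^{2n-1} O^{n+2} J^{n+3} C^{2n-1} H^{2n+2} (n = 1, 2, …).
Setting n = 5 gives 9, 7, 8, 9, 12 characters in each block.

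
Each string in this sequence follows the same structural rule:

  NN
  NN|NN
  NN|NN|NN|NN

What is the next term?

Every step duplicates the string with '|' between the halves.
Doubling NN|NN|NN|NN with '|' between the halves:

NN|NN|NN|NN|NN|NN|NN|NN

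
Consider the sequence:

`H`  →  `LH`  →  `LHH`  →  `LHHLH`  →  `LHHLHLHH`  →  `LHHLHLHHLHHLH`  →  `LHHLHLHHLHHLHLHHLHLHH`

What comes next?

Each term (from the third on) is the previous term followed by the one before it: term 3 = LH·H = LHH.
Continuing: LHHLHLHHLHHLHLHHLHLHH · LHHLHLHHLHHLH gives term 8.

LHHLHLHHLHHLHLHHLHLHHLHHLHLHHLHHLH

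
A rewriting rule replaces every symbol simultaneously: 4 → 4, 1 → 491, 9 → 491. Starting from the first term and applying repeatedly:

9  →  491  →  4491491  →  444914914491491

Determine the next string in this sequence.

φ(444914914491491) expands symbol-by-symbol to 4 4 4 491 491 4 491 491 4 4 491 491 4 491 491; joining the 15 pieces gives the next term.

4444914914491491444914914491491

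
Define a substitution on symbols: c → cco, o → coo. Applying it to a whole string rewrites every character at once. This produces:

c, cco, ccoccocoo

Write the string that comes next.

Apply φ to ccoccocoo symbol by symbol: c→cco, c→cco, o→coo, c→cco, c→cco, o→coo, c→cco, o→coo, o→coo; joined: cco cco coo cco cco coo cco coo coo.

ccoccocooccoccocooccocoocoo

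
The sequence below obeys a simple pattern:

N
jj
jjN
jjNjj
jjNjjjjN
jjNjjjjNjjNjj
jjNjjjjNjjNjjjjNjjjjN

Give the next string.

jjNjjjjNjjNjjjjNjjjjNjjNjjjjNjjNjj

Each term (from the third on) is the previous term followed by the one before it: term 3 = jj·N = jjN.
The next term joins jjNjjjjNjjNjjjjNjjjjN and jjNjjjjNjjNjj.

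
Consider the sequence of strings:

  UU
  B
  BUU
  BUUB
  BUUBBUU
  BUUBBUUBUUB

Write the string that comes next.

Each term (from the third on) is the previous term followed by the one before it: term 3 = B·UU = BUU.
So term 7 is BUUBBUUBUUB·BUUBBUU.

BUUBBUUBUUBBUUBBUU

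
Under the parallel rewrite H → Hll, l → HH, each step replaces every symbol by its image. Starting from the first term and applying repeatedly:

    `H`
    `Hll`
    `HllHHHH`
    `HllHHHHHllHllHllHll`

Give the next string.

φ(HllHHHHHllHllHllHll) expands symbol-by-symbol to Hll HH HH Hll Hll Hll Hll Hll HH HH Hll HH HH Hll HH HH Hll HH HH; joining the 19 pieces gives the next term.

HllHHHHHllHllHllHllHllHHHHHllHHHHHllHHHHHllHHHH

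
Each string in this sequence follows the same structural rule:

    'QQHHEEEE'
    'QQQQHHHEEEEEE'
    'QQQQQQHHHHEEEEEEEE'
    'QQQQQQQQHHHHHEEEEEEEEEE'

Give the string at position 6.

Term n consists of 2n Q's, followed by n+1 H's, followed by 2n+2 E's (n = 1, 2, …).
Setting n = 6 gives 12, 7, 14 characters in each block.

QQQQQQQQQQQQHHHHHHHEEEEEEEEEEEEEE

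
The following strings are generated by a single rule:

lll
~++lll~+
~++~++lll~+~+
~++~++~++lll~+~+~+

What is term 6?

~++~++~++~++~++lll~+~+~+~+~+

Each term wraps the previous one in ~++ on the left and ~+ on the right.
From ~++~++~++lll~+~+~+, 2 further steps: ~++~++~++lll~+~+~+ → ~++~++~++~++lll~+~+~+~+ → (answer).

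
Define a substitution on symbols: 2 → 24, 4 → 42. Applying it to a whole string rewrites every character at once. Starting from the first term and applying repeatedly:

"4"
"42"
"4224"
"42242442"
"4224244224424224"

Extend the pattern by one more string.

Applying the rule to each of the 16 symbols of 4224244224424224 gives the pieces 42 24 24 42 24 42 42 24 24 42 42 24 42 24 24 42, which concatenate to the answer.

42242442244242242442422442242442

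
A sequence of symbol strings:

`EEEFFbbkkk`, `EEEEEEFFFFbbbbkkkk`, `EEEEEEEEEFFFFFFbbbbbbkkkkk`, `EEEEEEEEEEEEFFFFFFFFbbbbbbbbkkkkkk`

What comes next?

EEEEEEEEEEEEEEEFFFFFFFFFFbbbbbbbbbbkkkkkkk

Reading off run lengths: E runs 3, 6, 9, 12; F runs 2, 4, 6, 8; b runs 2, 4, 6, 8; k runs 3, 4, 5, 6 — each is linear in n (n = 1, 2, …).
At n = 5 the blocks have lengths 15, 10, 10, 7.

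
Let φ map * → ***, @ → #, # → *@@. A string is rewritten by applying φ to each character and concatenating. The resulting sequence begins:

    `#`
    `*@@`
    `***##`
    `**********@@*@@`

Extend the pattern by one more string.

φ(**********@@*@@) expands symbol-by-symbol to *** *** *** *** *** *** *** *** *** *** # # *** # #; joining the 15 pieces gives the next term.

******************************##***##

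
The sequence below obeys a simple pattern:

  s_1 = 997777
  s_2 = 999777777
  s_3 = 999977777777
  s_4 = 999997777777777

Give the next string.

999999777777777777

Term n consists of n 9's, followed by 2n 7's, where the shown terms are n = 2, 3, 4, 5.
Setting n = 6 gives 6, 12 characters in each block.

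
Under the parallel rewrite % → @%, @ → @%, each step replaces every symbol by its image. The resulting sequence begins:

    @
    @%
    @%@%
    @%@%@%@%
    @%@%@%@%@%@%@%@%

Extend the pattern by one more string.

Replace each of the 16 characters of @%@%@%@%@%@%@%@% in place — @% @% @% @% @% @% @% @% @% @% @% @% @% @% @% @% — and concatenate.

@%@%@%@%@%@%@%@%@%@%@%@%@%@%@%@%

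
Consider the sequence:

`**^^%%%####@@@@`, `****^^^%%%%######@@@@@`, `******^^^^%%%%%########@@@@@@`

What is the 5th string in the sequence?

Reading off run lengths: * runs 2, 4, 6; ^ runs 2, 3, 4; % runs 3, 4, 5; # runs 4, 6, 8; @ runs 4, 5, 6 — each is linear in n (n = 1, 2, …).
For term 5, n = 5, so the run lengths are 10, 6, 7, 12, 8.

**********^^^^^^%%%%%%%############@@@@@@@@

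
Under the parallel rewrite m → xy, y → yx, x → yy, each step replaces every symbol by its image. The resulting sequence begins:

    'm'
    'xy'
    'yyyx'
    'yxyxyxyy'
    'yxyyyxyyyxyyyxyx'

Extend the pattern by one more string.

Rewriting the 16 symbols of yxyyyxyyyxyyyxyx one by one yields yx yy yx yx yx yy yx yx yx yy yx yx yx yy yx yy; concatenated:

yxyyyxyxyxyyyxyxyxyyyxyxyxyyyxyy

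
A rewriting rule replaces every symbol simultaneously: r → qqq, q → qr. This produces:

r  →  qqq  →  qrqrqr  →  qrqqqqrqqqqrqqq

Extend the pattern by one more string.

qrqqqqrqrqrqrqqqqrqrqrqrqqqqrqrqr

Replace each of the 15 characters of qrqqqqrqqqqrqqq in place — qr qqq qr qr qr qr qqq qr qr qr qr qqq qr qr qr — and concatenate.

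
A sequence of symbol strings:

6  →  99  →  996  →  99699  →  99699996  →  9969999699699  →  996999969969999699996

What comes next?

9969999699699996999969969999699699

Each term (from the third on) is the previous term followed by the one before it: term 3 = 99·6 = 996.
So term 8 is 996999969969999699996·9969999699699.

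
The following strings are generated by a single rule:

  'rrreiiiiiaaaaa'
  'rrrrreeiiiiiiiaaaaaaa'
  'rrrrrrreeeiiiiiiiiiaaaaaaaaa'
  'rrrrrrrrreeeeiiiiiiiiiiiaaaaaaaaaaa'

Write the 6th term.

rrrrrrrrrrrrreeeeeeiiiiiiiiiiiiiiiaaaaaaaaaaaaaaa

Term n consists of 2n-1 r's, followed by n-1 e's, followed by 2n+1 i's, followed by 2n+1 a's, where the shown terms are n = 2, 3, 4, 5.
Setting n = 7 gives 13, 6, 15, 15 characters in each block.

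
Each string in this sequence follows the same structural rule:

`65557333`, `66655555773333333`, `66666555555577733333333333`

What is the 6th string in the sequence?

66666666666555555555555577777733333333333333333333333

The n-th term is 2n-1 6's then 2n+1 5's then n 7's then 4n-1 3's (n = 1, 2, …).
For term 6, n = 6, so the run lengths are 11, 13, 6, 23.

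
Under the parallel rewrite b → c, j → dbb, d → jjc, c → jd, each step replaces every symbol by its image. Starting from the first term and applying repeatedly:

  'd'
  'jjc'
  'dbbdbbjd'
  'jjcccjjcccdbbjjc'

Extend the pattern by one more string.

dbbdbbjdjdjddbbdbbjdjdjdjjcccdbbdbbjd

Applying the rule to each of the 16 symbols of jjcccjjcccdbbjjc gives the pieces dbb dbb jd jd jd dbb dbb jd jd jd jjc c c dbb dbb jd, which concatenate to the answer.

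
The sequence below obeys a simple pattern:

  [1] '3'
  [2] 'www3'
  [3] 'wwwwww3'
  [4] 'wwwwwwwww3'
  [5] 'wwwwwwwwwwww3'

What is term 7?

wwwwwwwwwwwwwwwwww3

The strings grow by a fixed prefix www each time.
From wwwwwwwwwwww3, 2 further steps: wwwwwwwwwwww3 → wwwwwwwwwwwwwww3 → (answer).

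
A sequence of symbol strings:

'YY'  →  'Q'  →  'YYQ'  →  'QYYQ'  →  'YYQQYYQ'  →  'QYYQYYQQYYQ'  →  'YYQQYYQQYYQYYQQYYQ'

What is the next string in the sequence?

Each term (from the third on) is the two preceding terms concatenated in order: term 3 = YY·Q = YYQ.
The next term joins QYYQYYQQYYQ and YYQQYYQQYYQYYQQYYQ.

QYYQYYQQYYQYYQQYYQQYYQYYQQYYQ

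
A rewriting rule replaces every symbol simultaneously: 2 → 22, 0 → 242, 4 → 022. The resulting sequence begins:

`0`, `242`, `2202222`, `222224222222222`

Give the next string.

Applying the rule to each of the 15 symbols of 222224222222222 gives the pieces 22 22 22 22 22 022 22 22 22 22 22 22 22 22 22, which concatenate to the answer.

2222222222022222222222222222222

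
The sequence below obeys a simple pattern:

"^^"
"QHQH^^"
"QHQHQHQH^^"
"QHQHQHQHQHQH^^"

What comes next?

The strings grow by a fixed prefix QHQH each time.
So the next term is QHQH·QHQHQHQHQHQH^^.

QHQHQHQHQHQHQHQH^^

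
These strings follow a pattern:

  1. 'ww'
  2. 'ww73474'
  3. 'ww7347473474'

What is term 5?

ww73474734747347473474

The strings grow by a fixed suffix 73474 each time.
From ww7347473474, 2 further steps: ww7347473474 → ww734747347473474 → (answer).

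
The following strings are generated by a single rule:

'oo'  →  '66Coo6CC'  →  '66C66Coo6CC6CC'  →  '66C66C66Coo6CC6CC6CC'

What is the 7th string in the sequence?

Every step adds 66C to the front and 6CC to the end of the previous string.
From 66C66C66Coo6CC6CC6CC, 3 further steps: 66C66C66Coo6CC6CC6CC → 66C66C66C66Coo6CC6CC6CC6CC → 66C66C66C66C66Coo6CC6CC6CC6CC6CC → (answer).

66C66C66C66C66C66Coo6CC6CC6CC6CC6CC6CC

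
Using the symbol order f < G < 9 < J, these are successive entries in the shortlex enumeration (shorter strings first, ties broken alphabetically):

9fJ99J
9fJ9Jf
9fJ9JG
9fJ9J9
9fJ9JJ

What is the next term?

9fJJff

Treat 9fJ9JJ as a base-4 numeral over the given alphabet and add one, carrying through any trailing J's.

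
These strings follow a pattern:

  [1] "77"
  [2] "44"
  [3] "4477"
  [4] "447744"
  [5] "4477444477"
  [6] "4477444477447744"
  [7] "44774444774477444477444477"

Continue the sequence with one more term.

447744447744774444774444774477444477447744

Each term (from the third on) is the previous term followed by the one before it: term 3 = 44·77 = 4477.
Continuing: 44774444774477444477444477 · 4477444477447744 gives term 8.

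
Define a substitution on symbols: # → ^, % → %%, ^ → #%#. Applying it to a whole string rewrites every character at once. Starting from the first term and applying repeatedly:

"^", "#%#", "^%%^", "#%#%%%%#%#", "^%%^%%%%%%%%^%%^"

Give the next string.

Rewriting the 16 symbols of ^%%^%%%%%%%%^%%^ one by one yields #%# %% %% #%# %% %% %% %% %% %% %% %% #%# %% %% #%#; concatenated:

#%#%%%%#%#%%%%%%%%%%%%%%%%#%#%%%%#%#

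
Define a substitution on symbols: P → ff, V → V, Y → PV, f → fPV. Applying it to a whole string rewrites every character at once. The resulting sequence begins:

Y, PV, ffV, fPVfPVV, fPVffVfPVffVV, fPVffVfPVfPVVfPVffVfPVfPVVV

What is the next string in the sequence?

φ(fPVffVfPVfPVVfPVffVfPVfPVVV) expands symbol-by-symbol to fPV ff V fPV fPV V fPV ff V fPV ff V V fPV ff V fPV fPV V fPV ff V fPV ff V V V; joining the 27 pieces gives the next term.

fPVffVfPVfPVVfPVffVfPVffVVfPVffVfPVfPVVfPVffVfPVffVVV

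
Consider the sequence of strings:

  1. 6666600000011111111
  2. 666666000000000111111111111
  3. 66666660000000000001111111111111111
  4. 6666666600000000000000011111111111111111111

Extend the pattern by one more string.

Term n consists of n+3 6's, followed by 3n 0's, followed by 4n 1's, where the shown terms are n = 2, 3, 4, 5.
Setting n = 6 gives 9, 18, 24 characters in each block.

666666666000000000000000000111111111111111111111111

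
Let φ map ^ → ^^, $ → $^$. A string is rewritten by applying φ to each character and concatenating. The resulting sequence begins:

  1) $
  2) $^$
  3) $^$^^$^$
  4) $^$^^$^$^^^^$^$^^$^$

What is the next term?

$^$^^$^$^^^^$^$^^$^$^^^^^^^^$^$^^$^$^^^^$^$^^$^$

φ($^$^^$^$^^^^$^$^^$^$) expands symbol-by-symbol to $^$ ^^ $^$ ^^ ^^ $^$ ^^ $^$ ^^ ^^ ^^ ^^ $^$ ^^ $^$ ^^ ^^ $^$ ^^ $^$; joining the 20 pieces gives the next term.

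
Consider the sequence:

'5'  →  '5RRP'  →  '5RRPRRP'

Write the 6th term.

5RRPRRPRRPRRPRRP

Each term is the previous one with RRP appended.
From 5RRPRRP, 3 further steps: 5RRPRRP → 5RRPRRPRRP → 5RRPRRPRRPRRP → (answer).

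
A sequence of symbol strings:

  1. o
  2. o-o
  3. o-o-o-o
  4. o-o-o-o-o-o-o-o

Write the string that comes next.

Each string is two copies of the previous one joined by '-'.
Doubling o-o-o-o-o-o-o-o with '-' between the halves:

o-o-o-o-o-o-o-o-o-o-o-o-o-o-o-o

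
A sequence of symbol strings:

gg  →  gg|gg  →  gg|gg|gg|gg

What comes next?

gg|gg|gg|gg|gg|gg|gg|gg

Every step duplicates the string with '|' between the halves.
One more doubling of gg|gg|gg|gg gives the answer.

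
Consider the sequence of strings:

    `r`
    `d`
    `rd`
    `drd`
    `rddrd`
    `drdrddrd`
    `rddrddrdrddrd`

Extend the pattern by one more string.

drdrddrdrddrddrdrddrd

Each term (from the third on) is the two preceding terms concatenated in order: term 3 = r·d = rd.
The next term joins drdrddrd and rddrddrdrddrd.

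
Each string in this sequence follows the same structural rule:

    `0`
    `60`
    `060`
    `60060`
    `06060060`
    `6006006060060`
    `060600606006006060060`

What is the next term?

6006006060060060600606006006060060

This is a Fibonacci-style word recurrence s(k) = s(k−2)·s(k−1): e.g. 0·60 = 060.
So term 8 is 6006006060060·060600606006006060060.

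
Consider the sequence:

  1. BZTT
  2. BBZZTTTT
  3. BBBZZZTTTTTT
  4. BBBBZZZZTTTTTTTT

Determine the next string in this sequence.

Reading off run lengths: B runs 1, 2, 3, 4; Z runs 1, 2, 3, 4; T runs 2, 4, 6, 8 — each is linear in n (n = 1, 2, …).
For the next term, n = 5, so the run lengths are 5, 5, 10.

BBBBBZZZZZTTTTTTTTTT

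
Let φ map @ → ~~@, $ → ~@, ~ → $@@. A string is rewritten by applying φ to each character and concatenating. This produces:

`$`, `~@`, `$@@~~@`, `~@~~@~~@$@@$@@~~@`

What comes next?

Applying the rule to each of the 17 symbols of ~@~~@~~@$@@$@@~~@ gives the pieces $@@ ~~@ $@@ $@@ ~~@ $@@ $@@ ~~@ ~@ ~~@ ~~@ ~@ ~~@ ~~@ $@@ $@@ ~~@, which concatenate to the answer.

$@@~~@$@@$@@~~@$@@$@@~~@~@~~@~~@~@~~@~~@$@@$@@~~@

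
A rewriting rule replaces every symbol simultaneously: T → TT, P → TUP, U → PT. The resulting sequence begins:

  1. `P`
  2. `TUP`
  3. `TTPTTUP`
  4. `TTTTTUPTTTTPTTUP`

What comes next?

TTTTTTTTTTPTTUPTTTTTTTTTUPTTTTPTTUP

φ(TTTTTUPTTTTPTTUP) expands symbol-by-symbol to TT TT TT TT TT PT TUP TT TT TT TT TUP TT TT PT TUP; joining the 16 pieces gives the next term.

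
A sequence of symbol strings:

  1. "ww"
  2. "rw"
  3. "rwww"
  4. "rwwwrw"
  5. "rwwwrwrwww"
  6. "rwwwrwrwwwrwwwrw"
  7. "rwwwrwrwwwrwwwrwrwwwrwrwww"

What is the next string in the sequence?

rwwwrwrwwwrwwwrwrwwwrwrwwwrwwwrwrwwwrwwwrw

From term 3 onward, concatenate the last term with the second-to-last: rw·ww = rwww, rwww·rw = rwwwrw, …
Continuing: rwwwrwrwwwrwwwrwrwwwrwrwww · rwwwrwrwwwrwwwrw gives term 8.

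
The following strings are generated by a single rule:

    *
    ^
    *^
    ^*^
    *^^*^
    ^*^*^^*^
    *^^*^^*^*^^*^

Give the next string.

This is a Fibonacci-style word recurrence s(k) = s(k−2)·s(k−1): e.g. *·^ = *^.
Continuing: ^*^*^^*^ · *^^*^^*^*^^*^ gives term 8.

^*^*^^*^*^^*^^*^*^^*^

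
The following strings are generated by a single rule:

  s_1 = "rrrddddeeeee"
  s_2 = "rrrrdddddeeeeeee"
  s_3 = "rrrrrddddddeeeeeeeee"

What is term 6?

rrrrrrrrdddddddddeeeeeeeeeeeeeee

The n-th term is n r's then n+1 d's then 2n-1 e's, where the shown terms are n = 3, 4, 5.
Setting n = 8 gives 8, 9, 15 characters in each block.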